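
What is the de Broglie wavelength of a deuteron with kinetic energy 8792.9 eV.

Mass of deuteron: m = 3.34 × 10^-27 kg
2.16 × 10^-13 m

Using λ = h/√(2mKE):

First convert KE to Joules: KE = 8792.9 eV = 1.409 × 10^-15 J

λ = h/√(2mKE)
λ = (6.626 × 10^-34 J·s) / √(2 × 3.34 × 10^-27 kg × 1.409 × 10^-15 J)
λ = 2.16 × 10^-13 m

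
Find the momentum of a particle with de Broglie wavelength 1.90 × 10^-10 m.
3.49 × 10^-24 kg·m/s

From the de Broglie relation λ = h/p, we solve for p:

p = h/λ
p = (6.626 × 10^-34 J·s) / (1.90 × 10^-10 m)
p = 3.49 × 10^-24 kg·m/s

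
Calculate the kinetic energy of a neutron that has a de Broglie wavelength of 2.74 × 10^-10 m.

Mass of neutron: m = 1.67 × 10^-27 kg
1.75 × 10^-21 J (or 0.0109 eV)

From λ = h/√(2mKE), we solve for KE:

λ² = h²/(2mKE)
KE = h²/(2mλ²)
KE = (6.626 × 10^-34 J·s)² / (2 × 1.67 × 10^-27 kg × (2.74 × 10^-10 m)²)
KE = 1.75 × 10^-21 J
KE = 0.0109 eV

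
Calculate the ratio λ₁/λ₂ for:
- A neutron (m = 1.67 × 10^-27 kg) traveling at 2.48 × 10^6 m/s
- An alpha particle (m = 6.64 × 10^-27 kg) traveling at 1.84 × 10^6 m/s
λ₁/λ₂ = 2.95

Using λ = h/(mv):

λ₁ = h/(m₁v₁) = 1.60 × 10^-13 m
λ₂ = h/(m₂v₂) = 5.42 × 10^-14 m

Ratio λ₁/λ₂ = (m₂v₂)/(m₁v₁)
         = (6.64 × 10^-27 kg × 1.84 × 10^6 m/s) / (1.67 × 10^-27 kg × 2.48 × 10^6 m/s)
         = 2.95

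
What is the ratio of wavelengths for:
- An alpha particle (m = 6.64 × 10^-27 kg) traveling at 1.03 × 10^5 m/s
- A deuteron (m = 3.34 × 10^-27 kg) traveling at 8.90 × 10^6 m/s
λ₁/λ₂ = 43.5

Using λ = h/(mv):

λ₁ = h/(m₁v₁) = 9.69 × 10^-13 m
λ₂ = h/(m₂v₂) = 2.23 × 10^-14 m

Ratio λ₁/λ₂ = (m₂v₂)/(m₁v₁)
         = (3.34 × 10^-27 kg × 8.90 × 10^6 m/s) / (6.64 × 10^-27 kg × 1.03 × 10^5 m/s)
         = 43.5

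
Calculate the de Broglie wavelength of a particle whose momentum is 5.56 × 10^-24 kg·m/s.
1.19 × 10^-10 m

Using the de Broglie relation λ = h/p:

λ = h/p
λ = (6.626 × 10^-34 J·s) / (5.56 × 10^-24 kg·m/s)
λ = 1.19 × 10^-10 m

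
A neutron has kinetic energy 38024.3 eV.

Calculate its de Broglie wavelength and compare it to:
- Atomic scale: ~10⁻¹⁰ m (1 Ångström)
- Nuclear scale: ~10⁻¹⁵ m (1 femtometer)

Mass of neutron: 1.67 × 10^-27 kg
λ = 1.47 × 10^-13 m, which is between nuclear and atomic scales.

Using λ = h/√(2mKE):

KE = 38024.3 eV = 6.092 × 10^-15 J

λ = h/√(2mKE)
λ = (6.626 × 10^-34 J·s) / √(2 × 1.67 × 10^-27 kg × 6.092 × 10^-15 J)
λ = 1.47 × 10^-13 m

Comparison:
- Atomic scale (10⁻¹⁰ m): λ is 0.0015× this size
- Nuclear scale (10⁻¹⁵ m): λ is 1.5e+02× this size

The wavelength is between nuclear and atomic scales.

This wavelength is appropriate for probing atomic structure but too large for nuclear physics experiments.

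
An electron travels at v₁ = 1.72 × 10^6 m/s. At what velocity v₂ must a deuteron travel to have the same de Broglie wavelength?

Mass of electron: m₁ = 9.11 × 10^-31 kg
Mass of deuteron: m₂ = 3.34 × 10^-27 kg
v₂ = 4.69 × 10^2 m/s

For equal de Broglie wavelengths: λ₁ = λ₂

h/(m₁v₁) = h/(m₂v₂)
m₁v₁ = m₂v₂
v₂ = v₁ · (m₁/m₂)

v₂ = 1.72 × 10^6 m/s × (9.11 × 10^-31 kg / 3.34 × 10^-27 kg)
v₂ = 4.69 × 10^2 m/s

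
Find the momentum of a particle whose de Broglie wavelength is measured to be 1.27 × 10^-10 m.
5.22 × 10^-24 kg·m/s

From the de Broglie relation λ = h/p, we solve for p:

p = h/λ
p = (6.626 × 10^-34 J·s) / (1.27 × 10^-10 m)
p = 5.22 × 10^-24 kg·m/s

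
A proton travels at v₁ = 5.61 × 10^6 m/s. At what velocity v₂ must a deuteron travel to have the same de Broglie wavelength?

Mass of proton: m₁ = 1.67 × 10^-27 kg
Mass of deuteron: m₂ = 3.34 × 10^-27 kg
v₂ = 2.80 × 10^6 m/s

For equal de Broglie wavelengths: λ₁ = λ₂

h/(m₁v₁) = h/(m₂v₂)
m₁v₁ = m₂v₂
v₂ = v₁ · (m₁/m₂)

v₂ = 5.61 × 10^6 m/s × (1.67 × 10^-27 kg / 3.34 × 10^-27 kg)
v₂ = 2.80 × 10^6 m/s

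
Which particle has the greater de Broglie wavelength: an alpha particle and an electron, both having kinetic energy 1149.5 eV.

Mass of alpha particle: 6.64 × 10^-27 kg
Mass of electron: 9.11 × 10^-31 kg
The electron has the longer wavelength.

Using λ = h/√(2mKE):

For alpha particle: λ₁ = h/√(2m₁KE) = 4.24 × 10^-13 m
For electron: λ₂ = h/√(2m₂KE) = 3.62 × 10^-11 m

Since λ ∝ 1/√m at constant kinetic energy, the lighter particle has the longer wavelength.

The electron has the longer de Broglie wavelength.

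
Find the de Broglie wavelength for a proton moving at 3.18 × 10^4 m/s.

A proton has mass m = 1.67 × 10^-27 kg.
1.25 × 10^-11 m

Using the de Broglie relation λ = h/(mv):

λ = h/(mv)
λ = (6.626 × 10^-34 J·s) / (1.67 × 10^-27 kg × 3.18 × 10^4 m/s)
λ = 1.25 × 10^-11 m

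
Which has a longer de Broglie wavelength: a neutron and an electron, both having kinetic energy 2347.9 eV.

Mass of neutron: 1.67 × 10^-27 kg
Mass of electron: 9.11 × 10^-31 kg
The electron has the longer wavelength.

Using λ = h/√(2mKE):

For neutron: λ₁ = h/√(2m₁KE) = 5.91 × 10^-13 m
For electron: λ₂ = h/√(2m₂KE) = 2.53 × 10^-11 m

Since λ ∝ 1/√m at constant kinetic energy, the lighter particle has the longer wavelength.

The electron has the longer de Broglie wavelength.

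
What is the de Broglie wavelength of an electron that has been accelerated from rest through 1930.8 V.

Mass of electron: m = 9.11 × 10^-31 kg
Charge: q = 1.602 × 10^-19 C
2.79 × 10^-11 m

When a particle is accelerated through voltage V, it gains kinetic energy KE = qV.

The de Broglie wavelength is then λ = h/√(2mqV):

λ = h/√(2mqV)
λ = (6.626 × 10^-34 J·s) / √(2 × 9.11 × 10^-31 kg × 1.602 × 10^-19 C × 1930.8 V)
λ = 2.79 × 10^-11 m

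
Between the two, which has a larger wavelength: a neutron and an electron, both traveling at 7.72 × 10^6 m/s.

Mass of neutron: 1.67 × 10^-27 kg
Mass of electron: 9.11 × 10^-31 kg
The electron has the longer wavelength.

Using λ = h/(mv), since both particles have the same velocity, the wavelength depends only on mass.

For neutron: λ₁ = h/(m₁v) = 5.14 × 10^-14 m
For electron: λ₂ = h/(m₂v) = 9.42 × 10^-11 m

Since λ ∝ 1/m at constant velocity, the lighter particle has the longer wavelength.

The electron has the longer de Broglie wavelength.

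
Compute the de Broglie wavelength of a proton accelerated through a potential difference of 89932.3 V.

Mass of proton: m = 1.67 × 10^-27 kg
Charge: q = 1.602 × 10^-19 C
9.55 × 10^-14 m

When a particle is accelerated through voltage V, it gains kinetic energy KE = qV.

The de Broglie wavelength is then λ = h/√(2mqV):

λ = h/√(2mqV)
λ = (6.626 × 10^-34 J·s) / √(2 × 1.67 × 10^-27 kg × 1.602 × 10^-19 C × 89932.3 V)
λ = 9.55 × 10^-14 m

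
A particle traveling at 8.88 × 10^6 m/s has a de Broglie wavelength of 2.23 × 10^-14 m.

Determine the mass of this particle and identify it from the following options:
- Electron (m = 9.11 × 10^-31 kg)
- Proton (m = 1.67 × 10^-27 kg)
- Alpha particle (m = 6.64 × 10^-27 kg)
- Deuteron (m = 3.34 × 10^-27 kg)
The particle is a deuteron.

From λ = h/(mv), solve for mass:

m = h/(λv)
m = (6.626 × 10^-34 J·s) / (2.23 × 10^-14 m × 8.88 × 10^6 m/s)
m = 3.35 × 10^-27 kg

Comparing with the listed masses, this is closest to a deuteron.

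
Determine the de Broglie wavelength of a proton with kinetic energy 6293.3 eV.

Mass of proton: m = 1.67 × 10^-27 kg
3.61 × 10^-13 m

Using λ = h/√(2mKE):

First convert KE to Joules: KE = 6293.3 eV = 1.008 × 10^-15 J

λ = h/√(2mKE)
λ = (6.626 × 10^-34 J·s) / √(2 × 1.67 × 10^-27 kg × 1.008 × 10^-15 J)
λ = 3.61 × 10^-13 m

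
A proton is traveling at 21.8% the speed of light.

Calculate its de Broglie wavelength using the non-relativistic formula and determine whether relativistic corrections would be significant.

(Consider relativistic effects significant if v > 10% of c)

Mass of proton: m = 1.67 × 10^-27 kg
Yes, relativistic corrections are needed.

Using the non-relativistic de Broglie formula λ = h/(mv):

v = 21.8% × c = 6.535 × 10^7 m/s

λ = h/(mv)
λ = (6.626 × 10^-34 J·s) / (1.67 × 10^-27 kg × 6.535 × 10^7 m/s)
λ = 6.07 × 10^-15 m

Since v = 21.8% of c > 10% of c, relativistic corrections ARE significant and the actual wavelength would differ from this non-relativistic estimate.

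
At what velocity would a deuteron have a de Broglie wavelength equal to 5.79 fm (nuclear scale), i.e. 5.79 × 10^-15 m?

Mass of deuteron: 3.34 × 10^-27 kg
3.43 × 10^7 m/s

From λ = h/(mv), solve for v:

v = h/(mλ)
v = (6.626 × 10^-34 J·s) / (3.34 × 10^-27 kg × 5.79 × 10^-15 m)
v = 3.43 × 10^7 m/s

Note: This velocity is 11.4% of the speed of light, so relativistic corrections would be needed for a more accurate calculation.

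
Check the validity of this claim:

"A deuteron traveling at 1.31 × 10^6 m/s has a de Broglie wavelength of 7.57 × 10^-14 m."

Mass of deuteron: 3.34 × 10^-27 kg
False

The claim is incorrect.

Using λ = h/(mv):
λ = (6.626 × 10^-34 J·s) / (3.34 × 10^-27 kg × 1.31 × 10^6 m/s)
λ = 1.51 × 10^-13 m

The actual wavelength differs from the claimed 7.57 × 10^-14 m.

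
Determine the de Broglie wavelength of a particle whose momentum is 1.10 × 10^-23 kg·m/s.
6.02 × 10^-11 m

Using the de Broglie relation λ = h/p:

λ = h/p
λ = (6.626 × 10^-34 J·s) / (1.10 × 10^-23 kg·m/s)
λ = 6.02 × 10^-11 m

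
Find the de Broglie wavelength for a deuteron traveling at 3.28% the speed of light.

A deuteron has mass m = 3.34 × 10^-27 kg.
2.02 × 10^-14 m

Using the de Broglie relation λ = h/(mv):

v = 3.28% × c = 9.833 × 10^6 m/s

λ = h/(mv)
λ = (6.626 × 10^-34 J·s) / (3.34 × 10^-27 kg × 9.833 × 10^6 m/s)
λ = 2.02 × 10^-14 m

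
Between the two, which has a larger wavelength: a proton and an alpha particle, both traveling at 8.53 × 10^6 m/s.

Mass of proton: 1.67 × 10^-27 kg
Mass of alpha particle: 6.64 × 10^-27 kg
The proton has the longer wavelength.

Using λ = h/(mv), since both particles have the same velocity, the wavelength depends only on mass.

For proton: λ₁ = h/(m₁v) = 4.65 × 10^-14 m
For alpha particle: λ₂ = h/(m₂v) = 1.17 × 10^-14 m

Since λ ∝ 1/m at constant velocity, the lighter particle has the longer wavelength.

The proton has the longer de Broglie wavelength.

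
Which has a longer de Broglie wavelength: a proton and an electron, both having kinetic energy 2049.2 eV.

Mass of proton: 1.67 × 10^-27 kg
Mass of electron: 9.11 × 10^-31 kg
The electron has the longer wavelength.

Using λ = h/√(2mKE):

For proton: λ₁ = h/√(2m₁KE) = 6.33 × 10^-13 m
For electron: λ₂ = h/√(2m₂KE) = 2.71 × 10^-11 m

Since λ ∝ 1/√m at constant kinetic energy, the lighter particle has the longer wavelength.

The electron has the longer de Broglie wavelength.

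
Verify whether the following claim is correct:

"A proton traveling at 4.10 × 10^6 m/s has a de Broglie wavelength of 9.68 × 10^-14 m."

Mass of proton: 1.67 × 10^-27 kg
True

The claim is correct.

Using λ = h/(mv):
λ = (6.626 × 10^-34 J·s) / (1.67 × 10^-27 kg × 4.10 × 10^6 m/s)
λ = 9.68 × 10^-14 m

This matches the claimed value.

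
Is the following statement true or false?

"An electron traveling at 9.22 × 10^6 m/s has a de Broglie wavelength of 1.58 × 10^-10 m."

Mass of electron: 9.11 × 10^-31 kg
False

The claim is incorrect.

Using λ = h/(mv):
λ = (6.626 × 10^-34 J·s) / (9.11 × 10^-31 kg × 9.22 × 10^6 m/s)
λ = 7.89 × 10^-11 m

The actual wavelength differs from the claimed 1.58 × 10^-10 m.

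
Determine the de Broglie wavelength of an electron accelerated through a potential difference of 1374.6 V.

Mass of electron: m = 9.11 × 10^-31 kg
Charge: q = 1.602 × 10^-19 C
3.31 × 10^-11 m

When a particle is accelerated through voltage V, it gains kinetic energy KE = qV.

The de Broglie wavelength is then λ = h/√(2mqV):

λ = h/√(2mqV)
λ = (6.626 × 10^-34 J·s) / √(2 × 9.11 × 10^-31 kg × 1.602 × 10^-19 C × 1374.6 V)
λ = 3.31 × 10^-11 m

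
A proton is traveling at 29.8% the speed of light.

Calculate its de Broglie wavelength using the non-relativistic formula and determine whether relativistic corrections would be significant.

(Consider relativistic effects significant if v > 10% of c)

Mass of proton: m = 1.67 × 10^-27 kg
Yes, relativistic corrections are needed.

Using the non-relativistic de Broglie formula λ = h/(mv):

v = 29.8% × c = 8.934 × 10^7 m/s

λ = h/(mv)
λ = (6.626 × 10^-34 J·s) / (1.67 × 10^-27 kg × 8.934 × 10^7 m/s)
λ = 4.44 × 10^-15 m

Since v = 29.8% of c > 10% of c, relativistic corrections ARE significant and the actual wavelength would differ from this non-relativistic estimate.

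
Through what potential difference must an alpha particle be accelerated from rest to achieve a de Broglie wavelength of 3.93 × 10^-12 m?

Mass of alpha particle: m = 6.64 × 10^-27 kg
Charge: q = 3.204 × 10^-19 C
6.68 V

From λ = h/√(2mqV), we solve for V:

λ² = h²/(2mqV)
V = h²/(2mqλ²)
V = (6.626 × 10^-34 J·s)² / (2 × 6.64 × 10^-27 kg × 3.204 × 10^-19 C × (3.93 × 10^-12 m)²)
V = 6.68 V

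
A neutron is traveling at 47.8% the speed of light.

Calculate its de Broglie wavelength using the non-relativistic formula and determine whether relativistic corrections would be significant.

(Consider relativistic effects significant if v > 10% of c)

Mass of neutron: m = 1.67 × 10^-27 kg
Yes, relativistic corrections are needed.

Using the non-relativistic de Broglie formula λ = h/(mv):

v = 47.8% × c = 1.433 × 10^8 m/s

λ = h/(mv)
λ = (6.626 × 10^-34 J·s) / (1.67 × 10^-27 kg × 1.433 × 10^8 m/s)
λ = 2.77 × 10^-15 m

Since v = 47.8% of c > 10% of c, relativistic corrections ARE significant and the actual wavelength would differ from this non-relativistic estimate.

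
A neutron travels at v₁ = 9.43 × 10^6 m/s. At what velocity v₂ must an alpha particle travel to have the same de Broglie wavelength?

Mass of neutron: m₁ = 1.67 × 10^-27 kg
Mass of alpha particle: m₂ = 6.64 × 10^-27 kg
v₂ = 2.37 × 10^6 m/s

For equal de Broglie wavelengths: λ₁ = λ₂

h/(m₁v₁) = h/(m₂v₂)
m₁v₁ = m₂v₂
v₂ = v₁ · (m₁/m₂)

v₂ = 9.43 × 10^6 m/s × (1.67 × 10^-27 kg / 6.64 × 10^-27 kg)
v₂ = 2.37 × 10^6 m/s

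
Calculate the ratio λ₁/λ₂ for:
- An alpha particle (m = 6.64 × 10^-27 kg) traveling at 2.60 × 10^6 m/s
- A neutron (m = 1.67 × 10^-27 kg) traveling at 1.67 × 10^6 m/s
λ₁/λ₂ = 0.162

Using λ = h/(mv):

λ₁ = h/(m₁v₁) = 3.84 × 10^-14 m
λ₂ = h/(m₂v₂) = 2.38 × 10^-13 m

Ratio λ₁/λ₂ = (m₂v₂)/(m₁v₁)
         = (1.67 × 10^-27 kg × 1.67 × 10^6 m/s) / (6.64 × 10^-27 kg × 2.60 × 10^6 m/s)
         = 0.162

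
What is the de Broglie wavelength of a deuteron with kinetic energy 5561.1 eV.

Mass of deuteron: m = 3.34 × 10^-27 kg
2.72 × 10^-13 m

Using λ = h/√(2mKE):

First convert KE to Joules: KE = 5561.1 eV = 8.910 × 10^-16 J

λ = h/√(2mKE)
λ = (6.626 × 10^-34 J·s) / √(2 × 3.34 × 10^-27 kg × 8.910 × 10^-16 J)
λ = 2.72 × 10^-13 m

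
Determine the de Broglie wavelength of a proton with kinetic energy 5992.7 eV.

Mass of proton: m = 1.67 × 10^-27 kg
3.70 × 10^-13 m

Using λ = h/√(2mKE):

First convert KE to Joules: KE = 5992.7 eV = 9.601 × 10^-16 J

λ = h/√(2mKE)
λ = (6.626 × 10^-34 J·s) / √(2 × 1.67 × 10^-27 kg × 9.601 × 10^-16 J)
λ = 3.70 × 10^-13 m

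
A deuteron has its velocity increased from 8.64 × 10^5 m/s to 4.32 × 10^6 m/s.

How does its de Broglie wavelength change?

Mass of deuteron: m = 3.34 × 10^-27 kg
The wavelength decreases by a factor of 5.

Using λ = h/(mv):

Initial wavelength: λ₁ = h/(mv₁) = 2.30 × 10^-13 m
Final wavelength: λ₂ = h/(mv₂) = 4.59 × 10^-14 m

Since λ ∝ 1/v, when velocity increases by a factor of 5, the wavelength decreases by a factor of 5.

λ₂/λ₁ = v₁/v₂ = 1/5

The wavelength decreases by a factor of 5.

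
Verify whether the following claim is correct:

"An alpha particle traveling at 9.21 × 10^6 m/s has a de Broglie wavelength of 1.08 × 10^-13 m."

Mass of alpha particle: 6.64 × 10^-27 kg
False

The claim is incorrect.

Using λ = h/(mv):
λ = (6.626 × 10^-34 J·s) / (6.64 × 10^-27 kg × 9.21 × 10^6 m/s)
λ = 1.08 × 10^-14 m

The actual wavelength differs from the claimed 1.08 × 10^-13 m.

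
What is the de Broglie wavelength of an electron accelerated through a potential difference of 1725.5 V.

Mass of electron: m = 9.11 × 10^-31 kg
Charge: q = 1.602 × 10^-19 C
2.95 × 10^-11 m

When a particle is accelerated through voltage V, it gains kinetic energy KE = qV.

The de Broglie wavelength is then λ = h/√(2mqV):

λ = h/√(2mqV)
λ = (6.626 × 10^-34 J·s) / √(2 × 9.11 × 10^-31 kg × 1.602 × 10^-19 C × 1725.5 V)
λ = 2.95 × 10^-11 m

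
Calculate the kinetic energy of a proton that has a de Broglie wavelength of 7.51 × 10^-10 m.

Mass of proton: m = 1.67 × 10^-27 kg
2.33 × 10^-22 J (or 1.45 × 10^-3 eV)

From λ = h/√(2mKE), we solve for KE:

λ² = h²/(2mKE)
KE = h²/(2mλ²)
KE = (6.626 × 10^-34 J·s)² / (2 × 1.67 × 10^-27 kg × (7.51 × 10^-10 m)²)
KE = 2.33 × 10^-22 J
KE = 1.45 × 10^-3 eV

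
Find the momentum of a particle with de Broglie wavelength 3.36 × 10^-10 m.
1.97 × 10^-24 kg·m/s

From the de Broglie relation λ = h/p, we solve for p:

p = h/λ
p = (6.626 × 10^-34 J·s) / (3.36 × 10^-10 m)
p = 1.97 × 10^-24 kg·m/s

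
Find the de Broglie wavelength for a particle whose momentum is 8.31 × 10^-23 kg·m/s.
7.97 × 10^-12 m

Using the de Broglie relation λ = h/p:

λ = h/p
λ = (6.626 × 10^-34 J·s) / (8.31 × 10^-23 kg·m/s)
λ = 7.97 × 10^-12 m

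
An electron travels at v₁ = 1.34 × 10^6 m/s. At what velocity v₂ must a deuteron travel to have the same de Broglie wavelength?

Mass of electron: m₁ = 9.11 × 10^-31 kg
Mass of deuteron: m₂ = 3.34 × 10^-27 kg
v₂ = 3.65 × 10^2 m/s

For equal de Broglie wavelengths: λ₁ = λ₂

h/(m₁v₁) = h/(m₂v₂)
m₁v₁ = m₂v₂
v₂ = v₁ · (m₁/m₂)

v₂ = 1.34 × 10^6 m/s × (9.11 × 10^-31 kg / 3.34 × 10^-27 kg)
v₂ = 3.65 × 10^2 m/s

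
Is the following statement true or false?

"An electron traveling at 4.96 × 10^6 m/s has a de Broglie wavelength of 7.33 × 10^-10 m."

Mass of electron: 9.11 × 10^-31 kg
False

The claim is incorrect.

Using λ = h/(mv):
λ = (6.626 × 10^-34 J·s) / (9.11 × 10^-31 kg × 4.96 × 10^6 m/s)
λ = 1.47 × 10^-10 m

The actual wavelength differs from the claimed 7.33 × 10^-10 m.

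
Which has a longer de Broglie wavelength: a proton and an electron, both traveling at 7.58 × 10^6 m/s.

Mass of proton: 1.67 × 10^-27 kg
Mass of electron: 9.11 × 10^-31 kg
The electron has the longer wavelength.

Using λ = h/(mv), since both particles have the same velocity, the wavelength depends only on mass.

For proton: λ₁ = h/(m₁v) = 5.23 × 10^-14 m
For electron: λ₂ = h/(m₂v) = 9.60 × 10^-11 m

Since λ ∝ 1/m at constant velocity, the lighter particle has the longer wavelength.

The electron has the longer de Broglie wavelength.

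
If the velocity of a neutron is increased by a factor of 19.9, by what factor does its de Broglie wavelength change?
The wavelength decreases by a factor of 19.9.

From λ = h/(mv), the wavelength is inversely proportional to velocity:

λ ∝ 1/v

If v → 19.9v, then λ → λ/19.9

When velocity is increased by a factor of 19.9, the wavelength decreases by a factor of 19.9.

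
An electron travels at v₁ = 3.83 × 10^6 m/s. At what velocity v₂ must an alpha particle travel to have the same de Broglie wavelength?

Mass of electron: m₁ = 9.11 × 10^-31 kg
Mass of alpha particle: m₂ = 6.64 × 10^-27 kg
v₂ = 5.25 × 10^2 m/s

For equal de Broglie wavelengths: λ₁ = λ₂

h/(m₁v₁) = h/(m₂v₂)
m₁v₁ = m₂v₂
v₂ = v₁ · (m₁/m₂)

v₂ = 3.83 × 10^6 m/s × (9.11 × 10^-31 kg / 6.64 × 10^-27 kg)
v₂ = 5.25 × 10^2 m/s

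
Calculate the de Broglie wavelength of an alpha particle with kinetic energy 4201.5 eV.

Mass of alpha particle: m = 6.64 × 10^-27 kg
2.22 × 10^-13 m

Using λ = h/√(2mKE):

First convert KE to Joules: KE = 4201.5 eV = 6.732 × 10^-16 J

λ = h/√(2mKE)
λ = (6.626 × 10^-34 J·s) / √(2 × 6.64 × 10^-27 kg × 6.732 × 10^-16 J)
λ = 2.22 × 10^-13 m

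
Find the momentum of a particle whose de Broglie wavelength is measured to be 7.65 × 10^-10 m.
8.66 × 10^-25 kg·m/s

From the de Broglie relation λ = h/p, we solve for p:

p = h/λ
p = (6.626 × 10^-34 J·s) / (7.65 × 10^-10 m)
p = 8.66 × 10^-25 kg·m/s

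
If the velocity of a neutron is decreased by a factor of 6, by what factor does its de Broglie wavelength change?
The wavelength increases by a factor of 6.

From λ = h/(mv), the wavelength is inversely proportional to velocity:

λ ∝ 1/v

If v → v/6, then λ → 6λ

When velocity is decreased by a factor of 6, the wavelength increases by a factor of 6.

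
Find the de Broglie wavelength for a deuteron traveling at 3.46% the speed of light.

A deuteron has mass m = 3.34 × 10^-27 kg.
1.91 × 10^-14 m

Using the de Broglie relation λ = h/(mv):

v = 3.46% × c = 1.037 × 10^7 m/s

λ = h/(mv)
λ = (6.626 × 10^-34 J·s) / (3.34 × 10^-27 kg × 1.037 × 10^7 m/s)
λ = 1.91 × 10^-14 m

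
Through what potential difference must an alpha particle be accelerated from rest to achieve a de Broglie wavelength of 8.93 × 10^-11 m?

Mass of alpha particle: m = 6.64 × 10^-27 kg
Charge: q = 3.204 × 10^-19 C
1.29 × 10^-2 V

From λ = h/√(2mqV), we solve for V:

λ² = h²/(2mqV)
V = h²/(2mqλ²)
V = (6.626 × 10^-34 J·s)² / (2 × 6.64 × 10^-27 kg × 3.204 × 10^-19 C × (8.93 × 10^-11 m)²)
V = 1.29 × 10^-2 V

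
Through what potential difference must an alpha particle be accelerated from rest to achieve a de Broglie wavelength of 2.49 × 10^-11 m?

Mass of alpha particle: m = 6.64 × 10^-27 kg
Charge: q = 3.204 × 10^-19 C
1.66 × 10^-1 V

From λ = h/√(2mqV), we solve for V:

λ² = h²/(2mqV)
V = h²/(2mqλ²)
V = (6.626 × 10^-34 J·s)² / (2 × 6.64 × 10^-27 kg × 3.204 × 10^-19 C × (2.49 × 10^-11 m)²)
V = 1.66 × 10^-1 V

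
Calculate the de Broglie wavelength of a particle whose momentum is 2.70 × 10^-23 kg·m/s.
2.45 × 10^-11 m

Using the de Broglie relation λ = h/p:

λ = h/p
λ = (6.626 × 10^-34 J·s) / (2.70 × 10^-23 kg·m/s)
λ = 2.45 × 10^-11 m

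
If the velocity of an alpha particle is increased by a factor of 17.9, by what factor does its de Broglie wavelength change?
The wavelength decreases by a factor of 17.9.

From λ = h/(mv), the wavelength is inversely proportional to velocity:

λ ∝ 1/v

If v → 17.9v, then λ → λ/17.9

When velocity is increased by a factor of 17.9, the wavelength decreases by a factor of 17.9.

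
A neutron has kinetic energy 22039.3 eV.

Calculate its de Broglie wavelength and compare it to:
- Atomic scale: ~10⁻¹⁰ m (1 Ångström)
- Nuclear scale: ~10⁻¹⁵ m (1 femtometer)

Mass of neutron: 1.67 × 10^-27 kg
λ = 1.93 × 10^-13 m, which is between nuclear and atomic scales.

Using λ = h/√(2mKE):

KE = 22039.3 eV = 3.531 × 10^-15 J

λ = h/√(2mKE)
λ = (6.626 × 10^-34 J·s) / √(2 × 1.67 × 10^-27 kg × 3.531 × 10^-15 J)
λ = 1.93 × 10^-13 m

Comparison:
- Atomic scale (10⁻¹⁰ m): λ is 0.0019× this size
- Nuclear scale (10⁻¹⁵ m): λ is 1.9e+02× this size

The wavelength is between nuclear and atomic scales.

This wavelength is appropriate for probing atomic structure but too large for nuclear physics experiments.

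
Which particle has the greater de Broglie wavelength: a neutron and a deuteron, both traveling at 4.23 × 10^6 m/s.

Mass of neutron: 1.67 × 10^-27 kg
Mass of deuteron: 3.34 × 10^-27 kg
The neutron has the longer wavelength.

Using λ = h/(mv), since both particles have the same velocity, the wavelength depends only on mass.

For neutron: λ₁ = h/(m₁v) = 9.38 × 10^-14 m
For deuteron: λ₂ = h/(m₂v) = 4.69 × 10^-14 m

Since λ ∝ 1/m at constant velocity, the lighter particle has the longer wavelength.

The neutron has the longer de Broglie wavelength.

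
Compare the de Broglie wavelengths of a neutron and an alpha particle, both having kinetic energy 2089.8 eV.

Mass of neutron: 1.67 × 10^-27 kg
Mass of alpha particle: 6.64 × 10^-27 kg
The neutron has the longer wavelength.

Using λ = h/√(2mKE):

For neutron: λ₁ = h/√(2m₁KE) = 6.27 × 10^-13 m
For alpha particle: λ₂ = h/√(2m₂KE) = 3.14 × 10^-13 m

Since λ ∝ 1/√m at constant kinetic energy, the lighter particle has the longer wavelength.

The neutron has the longer de Broglie wavelength.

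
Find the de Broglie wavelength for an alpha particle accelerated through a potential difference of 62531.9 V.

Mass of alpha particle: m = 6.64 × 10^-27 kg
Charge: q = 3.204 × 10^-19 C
4.06 × 10^-14 m

When a particle is accelerated through voltage V, it gains kinetic energy KE = qV.

The de Broglie wavelength is then λ = h/√(2mqV):

λ = h/√(2mqV)
λ = (6.626 × 10^-34 J·s) / √(2 × 6.64 × 10^-27 kg × 3.204 × 10^-19 C × 62531.9 V)
λ = 4.06 × 10^-14 m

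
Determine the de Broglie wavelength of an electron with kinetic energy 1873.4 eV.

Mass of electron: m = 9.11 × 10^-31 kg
2.83 × 10^-11 m

Using λ = h/√(2mKE):

First convert KE to Joules: KE = 1873.4 eV = 3.002 × 10^-16 J

λ = h/√(2mKE)
λ = (6.626 × 10^-34 J·s) / √(2 × 9.11 × 10^-31 kg × 3.002 × 10^-16 J)
λ = 2.83 × 10^-11 m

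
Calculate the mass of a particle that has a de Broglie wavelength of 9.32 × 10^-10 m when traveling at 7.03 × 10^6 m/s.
1.01 × 10^-31 kg

From the de Broglie relation λ = h/(mv), we solve for m:

m = h/(λv)
m = (6.626 × 10^-34 J·s) / (9.32 × 10^-10 m × 7.03 × 10^6 m/s)
m = 1.01 × 10^-31 kg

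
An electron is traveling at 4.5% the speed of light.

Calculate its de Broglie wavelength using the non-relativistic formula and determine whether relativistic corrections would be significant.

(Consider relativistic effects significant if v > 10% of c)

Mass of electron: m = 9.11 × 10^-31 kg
No, relativistic corrections are not needed.

Using the non-relativistic de Broglie formula λ = h/(mv):

v = 4.5% × c = 1.349 × 10^7 m/s

λ = h/(mv)
λ = (6.626 × 10^-34 J·s) / (9.11 × 10^-31 kg × 1.349 × 10^7 m/s)
λ = 5.39 × 10^-11 m

Since v = 4.5% of c < 10% of c, relativistic corrections are NOT significant and this non-relativistic result is a good approximation.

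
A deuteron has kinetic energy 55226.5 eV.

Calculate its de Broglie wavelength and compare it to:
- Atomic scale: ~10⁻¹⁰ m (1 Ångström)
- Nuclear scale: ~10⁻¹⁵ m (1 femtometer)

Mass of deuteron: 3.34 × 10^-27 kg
λ = 8.62 × 10^-14 m, which is between nuclear and atomic scales.

Using λ = h/√(2mKE):

KE = 55226.5 eV = 8.848 × 10^-15 J

λ = h/√(2mKE)
λ = (6.626 × 10^-34 J·s) / √(2 × 3.34 × 10^-27 kg × 8.848 × 10^-15 J)
λ = 8.62 × 10^-14 m

Comparison:
- Atomic scale (10⁻¹⁰ m): λ is 0.00086× this size
- Nuclear scale (10⁻¹⁵ m): λ is 86× this size

The wavelength is between nuclear and atomic scales.

This wavelength is appropriate for probing atomic structure but too large for nuclear physics experiments.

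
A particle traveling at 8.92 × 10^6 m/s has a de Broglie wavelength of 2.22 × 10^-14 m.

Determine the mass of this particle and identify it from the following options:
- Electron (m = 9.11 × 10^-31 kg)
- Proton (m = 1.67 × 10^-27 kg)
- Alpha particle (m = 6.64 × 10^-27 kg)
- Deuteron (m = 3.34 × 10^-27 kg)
The particle is a deuteron.

From λ = h/(mv), solve for mass:

m = h/(λv)
m = (6.626 × 10^-34 J·s) / (2.22 × 10^-14 m × 8.92 × 10^6 m/s)
m = 3.35 × 10^-27 kg

Comparing with the listed masses, this is closest to a deuteron.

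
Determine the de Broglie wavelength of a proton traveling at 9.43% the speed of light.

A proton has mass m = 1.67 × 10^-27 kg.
1.40 × 10^-14 m

Using the de Broglie relation λ = h/(mv):

v = 9.43% × c = 2.827 × 10^7 m/s

λ = h/(mv)
λ = (6.626 × 10^-34 J·s) / (1.67 × 10^-27 kg × 2.827 × 10^7 m/s)
λ = 1.40 × 10^-14 m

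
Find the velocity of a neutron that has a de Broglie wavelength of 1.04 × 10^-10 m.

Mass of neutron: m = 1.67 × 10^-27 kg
3.82 × 10^3 m/s

From the de Broglie relation λ = h/(mv), we solve for v:

v = h/(mλ)
v = (6.626 × 10^-34 J·s) / (1.67 × 10^-27 kg × 1.04 × 10^-10 m)
v = 3.82 × 10^3 m/s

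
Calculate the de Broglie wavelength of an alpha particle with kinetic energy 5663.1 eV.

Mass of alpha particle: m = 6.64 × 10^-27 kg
1.91 × 10^-13 m

Using λ = h/√(2mKE):

First convert KE to Joules: KE = 5663.1 eV = 9.073 × 10^-16 J

λ = h/√(2mKE)
λ = (6.626 × 10^-34 J·s) / √(2 × 6.64 × 10^-27 kg × 9.073 × 10^-16 J)
λ = 1.91 × 10^-13 m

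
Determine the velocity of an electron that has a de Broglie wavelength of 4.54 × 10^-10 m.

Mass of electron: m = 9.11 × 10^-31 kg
1.60 × 10^6 m/s

From the de Broglie relation λ = h/(mv), we solve for v:

v = h/(mλ)
v = (6.626 × 10^-34 J·s) / (9.11 × 10^-31 kg × 4.54 × 10^-10 m)
v = 1.60 × 10^6 m/s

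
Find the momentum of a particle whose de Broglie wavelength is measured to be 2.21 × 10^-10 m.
3.00 × 10^-24 kg·m/s

From the de Broglie relation λ = h/p, we solve for p:

p = h/λ
p = (6.626 × 10^-34 J·s) / (2.21 × 10^-10 m)
p = 3.00 × 10^-24 kg·m/s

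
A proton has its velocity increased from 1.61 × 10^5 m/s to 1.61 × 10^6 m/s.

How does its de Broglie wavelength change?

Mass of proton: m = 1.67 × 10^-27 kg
The wavelength decreases by a factor of 10.

Using λ = h/(mv):

Initial wavelength: λ₁ = h/(mv₁) = 2.46 × 10^-12 m
Final wavelength: λ₂ = h/(mv₂) = 2.46 × 10^-13 m

Since λ ∝ 1/v, when velocity increases by a factor of 10, the wavelength decreases by a factor of 10.

λ₂/λ₁ = v₁/v₂ = 1/10

The wavelength decreases by a factor of 10.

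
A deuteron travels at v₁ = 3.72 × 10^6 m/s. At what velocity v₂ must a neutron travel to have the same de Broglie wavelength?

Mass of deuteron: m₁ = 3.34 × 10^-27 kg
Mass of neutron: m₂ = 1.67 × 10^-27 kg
v₂ = 7.44 × 10^6 m/s

For equal de Broglie wavelengths: λ₁ = λ₂

h/(m₁v₁) = h/(m₂v₂)
m₁v₁ = m₂v₂
v₂ = v₁ · (m₁/m₂)

v₂ = 3.72 × 10^6 m/s × (3.34 × 10^-27 kg / 1.67 × 10^-27 kg)
v₂ = 7.44 × 10^6 m/s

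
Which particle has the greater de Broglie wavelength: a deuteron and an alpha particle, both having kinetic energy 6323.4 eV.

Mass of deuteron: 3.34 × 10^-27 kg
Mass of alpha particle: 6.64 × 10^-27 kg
The deuteron has the longer wavelength.

Using λ = h/√(2mKE):

For deuteron: λ₁ = h/√(2m₁KE) = 2.55 × 10^-13 m
For alpha particle: λ₂ = h/√(2m₂KE) = 1.81 × 10^-13 m

Since λ ∝ 1/√m at constant kinetic energy, the lighter particle has the longer wavelength.

The deuteron has the longer de Broglie wavelength.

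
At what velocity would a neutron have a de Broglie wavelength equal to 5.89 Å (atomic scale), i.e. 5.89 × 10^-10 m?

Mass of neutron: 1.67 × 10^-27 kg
6.74 × 10^2 m/s

From λ = h/(mv), solve for v:

v = h/(mλ)
v = (6.626 × 10^-34 J·s) / (1.67 × 10^-27 kg × 5.89 × 10^-10 m)
v = 6.74 × 10^2 m/s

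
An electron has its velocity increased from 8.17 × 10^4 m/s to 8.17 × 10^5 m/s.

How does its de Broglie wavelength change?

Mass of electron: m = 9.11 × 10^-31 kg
The wavelength decreases by a factor of 10.

Using λ = h/(mv):

Initial wavelength: λ₁ = h/(mv₁) = 8.90 × 10^-9 m
Final wavelength: λ₂ = h/(mv₂) = 8.90 × 10^-10 m

Since λ ∝ 1/v, when velocity increases by a factor of 10, the wavelength decreases by a factor of 10.

λ₂/λ₁ = v₁/v₂ = 1/10

The wavelength decreases by a factor of 10.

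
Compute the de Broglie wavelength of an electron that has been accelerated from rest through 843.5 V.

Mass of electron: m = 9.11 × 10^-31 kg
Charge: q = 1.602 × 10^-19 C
4.22 × 10^-11 m

When a particle is accelerated through voltage V, it gains kinetic energy KE = qV.

The de Broglie wavelength is then λ = h/√(2mqV):

λ = h/√(2mqV)
λ = (6.626 × 10^-34 J·s) / √(2 × 9.11 × 10^-31 kg × 1.602 × 10^-19 C × 843.5 V)
λ = 4.22 × 10^-11 m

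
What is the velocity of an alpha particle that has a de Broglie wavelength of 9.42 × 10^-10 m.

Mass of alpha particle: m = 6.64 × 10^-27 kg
1.06 × 10^2 m/s

From the de Broglie relation λ = h/(mv), we solve for v:

v = h/(mλ)
v = (6.626 × 10^-34 J·s) / (6.64 × 10^-27 kg × 9.42 × 10^-10 m)
v = 1.06 × 10^2 m/s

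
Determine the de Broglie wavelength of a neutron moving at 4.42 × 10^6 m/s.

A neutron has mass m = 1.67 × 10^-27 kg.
8.98 × 10^-14 m

Using the de Broglie relation λ = h/(mv):

λ = h/(mv)
λ = (6.626 × 10^-34 J·s) / (1.67 × 10^-27 kg × 4.42 × 10^6 m/s)
λ = 8.98 × 10^-14 m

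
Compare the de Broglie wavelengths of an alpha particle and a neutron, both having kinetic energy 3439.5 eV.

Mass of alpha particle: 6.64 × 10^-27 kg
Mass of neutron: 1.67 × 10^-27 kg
The neutron has the longer wavelength.

Using λ = h/√(2mKE):

For alpha particle: λ₁ = h/√(2m₁KE) = 2.45 × 10^-13 m
For neutron: λ₂ = h/√(2m₂KE) = 4.88 × 10^-13 m

Since λ ∝ 1/√m at constant kinetic energy, the lighter particle has the longer wavelength.

The neutron has the longer de Broglie wavelength.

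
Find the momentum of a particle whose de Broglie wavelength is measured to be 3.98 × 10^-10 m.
1.66 × 10^-24 kg·m/s

From the de Broglie relation λ = h/p, we solve for p:

p = h/λ
p = (6.626 × 10^-34 J·s) / (3.98 × 10^-10 m)
p = 1.66 × 10^-24 kg·m/s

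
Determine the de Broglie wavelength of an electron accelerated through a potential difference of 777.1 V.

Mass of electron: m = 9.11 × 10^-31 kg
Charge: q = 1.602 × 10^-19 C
4.40 × 10^-11 m

When a particle is accelerated through voltage V, it gains kinetic energy KE = qV.

The de Broglie wavelength is then λ = h/√(2mqV):

λ = h/√(2mqV)
λ = (6.626 × 10^-34 J·s) / √(2 × 9.11 × 10^-31 kg × 1.602 × 10^-19 C × 777.1 V)
λ = 4.40 × 10^-11 m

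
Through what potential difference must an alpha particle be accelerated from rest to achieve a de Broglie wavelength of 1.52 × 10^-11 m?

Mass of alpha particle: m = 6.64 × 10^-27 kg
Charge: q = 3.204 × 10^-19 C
4.47 × 10^-1 V

From λ = h/√(2mqV), we solve for V:

λ² = h²/(2mqV)
V = h²/(2mqλ²)
V = (6.626 × 10^-34 J·s)² / (2 × 6.64 × 10^-27 kg × 3.204 × 10^-19 C × (1.52 × 10^-11 m)²)
V = 4.47 × 10^-1 V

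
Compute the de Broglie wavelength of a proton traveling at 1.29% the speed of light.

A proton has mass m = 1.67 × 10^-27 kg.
1.03 × 10^-13 m

Using the de Broglie relation λ = h/(mv):

v = 1.29% × c = 3.867 × 10^6 m/s

λ = h/(mv)
λ = (6.626 × 10^-34 J·s) / (1.67 × 10^-27 kg × 3.867 × 10^6 m/s)
λ = 1.03 × 10^-13 m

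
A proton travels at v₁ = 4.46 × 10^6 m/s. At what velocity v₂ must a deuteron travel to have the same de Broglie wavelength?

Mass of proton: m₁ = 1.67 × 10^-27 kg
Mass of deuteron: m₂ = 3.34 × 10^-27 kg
v₂ = 2.23 × 10^6 m/s

For equal de Broglie wavelengths: λ₁ = λ₂

h/(m₁v₁) = h/(m₂v₂)
m₁v₁ = m₂v₂
v₂ = v₁ · (m₁/m₂)

v₂ = 4.46 × 10^6 m/s × (1.67 × 10^-27 kg / 3.34 × 10^-27 kg)
v₂ = 2.23 × 10^6 m/s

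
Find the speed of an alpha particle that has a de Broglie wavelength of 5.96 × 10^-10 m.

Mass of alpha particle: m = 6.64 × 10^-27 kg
1.67 × 10^2 m/s

From the de Broglie relation λ = h/(mv), we solve for v:

v = h/(mλ)
v = (6.626 × 10^-34 J·s) / (6.64 × 10^-27 kg × 5.96 × 10^-10 m)
v = 1.67 × 10^2 m/s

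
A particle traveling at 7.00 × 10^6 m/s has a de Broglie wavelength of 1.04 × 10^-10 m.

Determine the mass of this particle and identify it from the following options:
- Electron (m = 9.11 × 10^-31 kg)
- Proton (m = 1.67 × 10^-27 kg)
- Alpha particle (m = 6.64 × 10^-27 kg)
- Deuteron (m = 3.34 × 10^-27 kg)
The particle is an electron.

From λ = h/(mv), solve for mass:

m = h/(λv)
m = (6.626 × 10^-34 J·s) / (1.04 × 10^-10 m × 7.00 × 10^6 m/s)
m = 9.10 × 10^-31 kg

Comparing with the listed masses, this is closest to an electron.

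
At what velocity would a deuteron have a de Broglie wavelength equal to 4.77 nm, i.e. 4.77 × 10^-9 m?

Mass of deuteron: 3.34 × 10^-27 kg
4.16 × 10^1 m/s

From λ = h/(mv), solve for v:

v = h/(mλ)
v = (6.626 × 10^-34 J·s) / (3.34 × 10^-27 kg × 4.77 × 10^-9 m)
v = 4.16 × 10^1 m/s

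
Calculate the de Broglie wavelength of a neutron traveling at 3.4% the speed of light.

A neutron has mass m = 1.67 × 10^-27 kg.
3.89 × 10^-14 m

Using the de Broglie relation λ = h/(mv):

v = 3.4% × c = 1.019 × 10^7 m/s

λ = h/(mv)
λ = (6.626 × 10^-34 J·s) / (1.67 × 10^-27 kg × 1.019 × 10^7 m/s)
λ = 3.89 × 10^-14 m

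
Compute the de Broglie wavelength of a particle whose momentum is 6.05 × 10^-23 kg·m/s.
1.10 × 10^-11 m

Using the de Broglie relation λ = h/p:

λ = h/p
λ = (6.626 × 10^-34 J·s) / (6.05 × 10^-23 kg·m/s)
λ = 1.10 × 10^-11 m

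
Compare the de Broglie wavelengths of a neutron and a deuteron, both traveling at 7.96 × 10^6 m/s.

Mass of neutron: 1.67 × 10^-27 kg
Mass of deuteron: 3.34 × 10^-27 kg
The neutron has the longer wavelength.

Using λ = h/(mv), since both particles have the same velocity, the wavelength depends only on mass.

For neutron: λ₁ = h/(m₁v) = 4.98 × 10^-14 m
For deuteron: λ₂ = h/(m₂v) = 2.49 × 10^-14 m

Since λ ∝ 1/m at constant velocity, the lighter particle has the longer wavelength.

The neutron has the longer de Broglie wavelength.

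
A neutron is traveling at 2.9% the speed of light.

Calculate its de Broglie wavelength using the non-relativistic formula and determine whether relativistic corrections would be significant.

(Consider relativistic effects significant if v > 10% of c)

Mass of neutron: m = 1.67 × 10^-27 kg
No, relativistic corrections are not needed.

Using the non-relativistic de Broglie formula λ = h/(mv):

v = 2.9% × c = 8.694 × 10^6 m/s

λ = h/(mv)
λ = (6.626 × 10^-34 J·s) / (1.67 × 10^-27 kg × 8.694 × 10^6 m/s)
λ = 4.56 × 10^-14 m

Since v = 2.9% of c < 10% of c, relativistic corrections are NOT significant and this non-relativistic result is a good approximation.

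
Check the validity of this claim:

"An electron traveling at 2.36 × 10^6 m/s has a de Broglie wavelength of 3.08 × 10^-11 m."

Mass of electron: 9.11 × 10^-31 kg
False

The claim is incorrect.

Using λ = h/(mv):
λ = (6.626 × 10^-34 J·s) / (9.11 × 10^-31 kg × 2.36 × 10^6 m/s)
λ = 3.08 × 10^-10 m

The actual wavelength differs from the claimed 3.08 × 10^-11 m.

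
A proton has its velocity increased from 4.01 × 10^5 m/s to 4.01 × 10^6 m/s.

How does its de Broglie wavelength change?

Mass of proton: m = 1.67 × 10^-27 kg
The wavelength decreases by a factor of 10.

Using λ = h/(mv):

Initial wavelength: λ₁ = h/(mv₁) = 9.89 × 10^-13 m
Final wavelength: λ₂ = h/(mv₂) = 9.89 × 10^-14 m

Since λ ∝ 1/v, when velocity increases by a factor of 10, the wavelength decreases by a factor of 10.

λ₂/λ₁ = v₁/v₂ = 1/10

The wavelength decreases by a factor of 10.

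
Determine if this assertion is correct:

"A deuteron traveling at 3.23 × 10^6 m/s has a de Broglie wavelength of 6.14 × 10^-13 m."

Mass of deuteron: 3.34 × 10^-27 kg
False

The claim is incorrect.

Using λ = h/(mv):
λ = (6.626 × 10^-34 J·s) / (3.34 × 10^-27 kg × 3.23 × 10^6 m/s)
λ = 6.14 × 10^-14 m

The actual wavelength differs from the claimed 6.14 × 10^-13 m.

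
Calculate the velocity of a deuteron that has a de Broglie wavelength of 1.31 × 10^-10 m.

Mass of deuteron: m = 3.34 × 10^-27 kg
1.51 × 10^3 m/s

From the de Broglie relation λ = h/(mv), we solve for v:

v = h/(mλ)
v = (6.626 × 10^-34 J·s) / (3.34 × 10^-27 kg × 1.31 × 10^-10 m)
v = 1.51 × 10^3 m/s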